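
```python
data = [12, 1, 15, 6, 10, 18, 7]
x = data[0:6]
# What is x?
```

data has length 7. The slice data[0:6] selects indices [0, 1, 2, 3, 4, 5] (0->12, 1->1, 2->15, 3->6, 4->10, 5->18), giving [12, 1, 15, 6, 10, 18].

[12, 1, 15, 6, 10, 18]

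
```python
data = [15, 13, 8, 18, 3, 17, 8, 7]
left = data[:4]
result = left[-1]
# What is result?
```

data has length 8. The slice data[:4] selects indices [0, 1, 2, 3] (0->15, 1->13, 2->8, 3->18), giving [15, 13, 8, 18]. So left = [15, 13, 8, 18]. Then left[-1] = 18.

18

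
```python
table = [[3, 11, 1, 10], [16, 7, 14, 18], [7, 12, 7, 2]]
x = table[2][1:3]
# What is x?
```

table[2] = [7, 12, 7, 2]. table[2] has length 4. The slice table[2][1:3] selects indices [1, 2] (1->12, 2->7), giving [12, 7].

[12, 7]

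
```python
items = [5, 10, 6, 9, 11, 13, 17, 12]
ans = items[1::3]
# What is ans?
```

items has length 8. The slice items[1::3] selects indices [1, 4, 7] (1->10, 4->11, 7->12), giving [10, 11, 12].

[10, 11, 12]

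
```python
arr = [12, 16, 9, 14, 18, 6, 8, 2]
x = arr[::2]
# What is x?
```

arr has length 8. The slice arr[::2] selects indices [0, 2, 4, 6] (0->12, 2->9, 4->18, 6->8), giving [12, 9, 18, 8].

[12, 9, 18, 8]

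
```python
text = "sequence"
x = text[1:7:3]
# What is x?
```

text has length 8. The slice text[1:7:3] selects indices [1, 4] (1->'e', 4->'e'), giving 'ee'.

'ee'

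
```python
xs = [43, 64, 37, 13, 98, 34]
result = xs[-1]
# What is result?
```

xs has length 6. Negative index -1 maps to positive index 6 + (-1) = 5. xs[5] = 34.

34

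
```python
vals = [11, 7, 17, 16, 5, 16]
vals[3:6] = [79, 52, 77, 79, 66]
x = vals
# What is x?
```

vals starts as [11, 7, 17, 16, 5, 16] (length 6). The slice vals[3:6] covers indices [3, 4, 5] with values [16, 5, 16]. Replacing that slice with [79, 52, 77, 79, 66] (different length) produces [11, 7, 17, 79, 52, 77, 79, 66].

[11, 7, 17, 79, 52, 77, 79, 66]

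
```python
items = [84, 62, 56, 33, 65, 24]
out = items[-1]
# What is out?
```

items has length 6. Negative index -1 maps to positive index 6 + (-1) = 5. items[5] = 24.

24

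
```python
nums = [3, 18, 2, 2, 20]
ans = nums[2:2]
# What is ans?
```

nums has length 5. The slice nums[2:2] resolves to an empty index range, so the result is [].

[]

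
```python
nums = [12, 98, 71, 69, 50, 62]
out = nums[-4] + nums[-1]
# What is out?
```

nums has length 6. Negative index -4 maps to positive index 6 + (-4) = 2. nums[2] = 71.
nums has length 6. Negative index -1 maps to positive index 6 + (-1) = 5. nums[5] = 62.
Sum: 71 + 62 = 133.

133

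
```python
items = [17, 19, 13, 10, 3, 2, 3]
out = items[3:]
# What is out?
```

items has length 7. The slice items[3:] selects indices [3, 4, 5, 6] (3->10, 4->3, 5->2, 6->3), giving [10, 3, 2, 3].

[10, 3, 2, 3]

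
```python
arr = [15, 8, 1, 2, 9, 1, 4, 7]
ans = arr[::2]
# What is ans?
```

arr has length 8. The slice arr[::2] selects indices [0, 2, 4, 6] (0->15, 2->1, 4->9, 6->4), giving [15, 1, 9, 4].

[15, 1, 9, 4]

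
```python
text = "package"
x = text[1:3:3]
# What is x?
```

text has length 7. The slice text[1:3:3] selects indices [1] (1->'a'), giving 'a'.

'a'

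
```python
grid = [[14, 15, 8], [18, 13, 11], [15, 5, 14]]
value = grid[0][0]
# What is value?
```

grid[0] = [14, 15, 8]. Taking column 0 of that row yields 14.

14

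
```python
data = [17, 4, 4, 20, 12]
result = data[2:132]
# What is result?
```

data has length 5. The slice data[2:132] selects indices [2, 3, 4] (2->4, 3->20, 4->12), giving [4, 20, 12].

[4, 20, 12]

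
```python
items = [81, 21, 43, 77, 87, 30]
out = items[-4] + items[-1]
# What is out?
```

items has length 6. Negative index -4 maps to positive index 6 + (-4) = 2. items[2] = 43.
items has length 6. Negative index -1 maps to positive index 6 + (-1) = 5. items[5] = 30.
Sum: 43 + 30 = 73.

73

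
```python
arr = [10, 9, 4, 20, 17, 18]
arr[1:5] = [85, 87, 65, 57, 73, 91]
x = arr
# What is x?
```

arr starts as [10, 9, 4, 20, 17, 18] (length 6). The slice arr[1:5] covers indices [1, 2, 3, 4] with values [9, 4, 20, 17]. Replacing that slice with [85, 87, 65, 57, 73, 91] (different length) produces [10, 85, 87, 65, 57, 73, 91, 18].

[10, 85, 87, 65, 57, 73, 91, 18]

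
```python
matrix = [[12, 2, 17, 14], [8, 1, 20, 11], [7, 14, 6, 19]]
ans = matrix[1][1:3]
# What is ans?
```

matrix[1] = [8, 1, 20, 11]. matrix[1] has length 4. The slice matrix[1][1:3] selects indices [1, 2] (1->1, 2->20), giving [1, 20].

[1, 20]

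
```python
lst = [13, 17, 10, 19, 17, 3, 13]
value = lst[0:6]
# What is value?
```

lst has length 7. The slice lst[0:6] selects indices [0, 1, 2, 3, 4, 5] (0->13, 1->17, 2->10, 3->19, 4->17, 5->3), giving [13, 17, 10, 19, 17, 3].

[13, 17, 10, 19, 17, 3]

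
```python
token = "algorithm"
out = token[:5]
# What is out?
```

token has length 9. The slice token[:5] selects indices [0, 1, 2, 3, 4] (0->'a', 1->'l', 2->'g', 3->'o', 4->'r'), giving 'algor'.

'algor'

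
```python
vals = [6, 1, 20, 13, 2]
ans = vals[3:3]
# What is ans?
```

vals has length 5. The slice vals[3:3] resolves to an empty index range, so the result is [].

[]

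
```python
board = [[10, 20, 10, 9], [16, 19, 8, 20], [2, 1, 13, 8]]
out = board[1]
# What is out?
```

board has 3 rows. Row 1 is [16, 19, 8, 20].

[16, 19, 8, 20]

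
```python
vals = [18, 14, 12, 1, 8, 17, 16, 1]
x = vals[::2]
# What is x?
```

vals has length 8. The slice vals[::2] selects indices [0, 2, 4, 6] (0->18, 2->12, 4->8, 6->16), giving [18, 12, 8, 16].

[18, 12, 8, 16]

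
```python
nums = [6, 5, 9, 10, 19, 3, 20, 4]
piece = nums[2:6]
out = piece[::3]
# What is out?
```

nums has length 8. The slice nums[2:6] selects indices [2, 3, 4, 5] (2->9, 3->10, 4->19, 5->3), giving [9, 10, 19, 3]. So piece = [9, 10, 19, 3]. piece has length 4. The slice piece[::3] selects indices [0, 3] (0->9, 3->3), giving [9, 3].

[9, 3]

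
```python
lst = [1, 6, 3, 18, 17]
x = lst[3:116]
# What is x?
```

lst has length 5. The slice lst[3:116] selects indices [3, 4] (3->18, 4->17), giving [18, 17].

[18, 17]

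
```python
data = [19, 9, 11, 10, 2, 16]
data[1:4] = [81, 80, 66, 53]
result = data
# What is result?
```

data starts as [19, 9, 11, 10, 2, 16] (length 6). The slice data[1:4] covers indices [1, 2, 3] with values [9, 11, 10]. Replacing that slice with [81, 80, 66, 53] (different length) produces [19, 81, 80, 66, 53, 2, 16].

[19, 81, 80, 66, 53, 2, 16]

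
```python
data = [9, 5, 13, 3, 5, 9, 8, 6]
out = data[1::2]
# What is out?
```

data has length 8. The slice data[1::2] selects indices [1, 3, 5, 7] (1->5, 3->3, 5->9, 7->6), giving [5, 3, 9, 6].

[5, 3, 9, 6]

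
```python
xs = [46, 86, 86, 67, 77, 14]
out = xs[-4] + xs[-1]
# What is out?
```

xs has length 6. Negative index -4 maps to positive index 6 + (-4) = 2. xs[2] = 86.
xs has length 6. Negative index -1 maps to positive index 6 + (-1) = 5. xs[5] = 14.
Sum: 86 + 14 = 100.

100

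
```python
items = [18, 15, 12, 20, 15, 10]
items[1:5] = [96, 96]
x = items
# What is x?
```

items starts as [18, 15, 12, 20, 15, 10] (length 6). The slice items[1:5] covers indices [1, 2, 3, 4] with values [15, 12, 20, 15]. Replacing that slice with [96, 96] (different length) produces [18, 96, 96, 10].

[18, 96, 96, 10]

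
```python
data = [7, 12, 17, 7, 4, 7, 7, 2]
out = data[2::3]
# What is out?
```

data has length 8. The slice data[2::3] selects indices [2, 5] (2->17, 5->7), giving [17, 7].

[17, 7]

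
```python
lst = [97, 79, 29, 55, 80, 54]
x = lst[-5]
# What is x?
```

lst has length 6. Negative index -5 maps to positive index 6 + (-5) = 1. lst[1] = 79.

79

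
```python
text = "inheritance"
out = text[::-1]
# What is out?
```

text has length 11. The slice text[::-1] selects indices [10, 9, 8, 7, 6, 5, 4, 3, 2, 1, 0] (10->'e', 9->'c', 8->'n', 7->'a', 6->'t', 5->'i', 4->'r', 3->'e', 2->'h', 1->'n', 0->'i'), giving 'ecnatirehni'.

'ecnatirehni'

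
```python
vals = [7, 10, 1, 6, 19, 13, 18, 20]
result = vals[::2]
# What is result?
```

vals has length 8. The slice vals[::2] selects indices [0, 2, 4, 6] (0->7, 2->1, 4->19, 6->18), giving [7, 1, 19, 18].

[7, 1, 19, 18]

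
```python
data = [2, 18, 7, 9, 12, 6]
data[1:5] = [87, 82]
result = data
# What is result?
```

data starts as [2, 18, 7, 9, 12, 6] (length 6). The slice data[1:5] covers indices [1, 2, 3, 4] with values [18, 7, 9, 12]. Replacing that slice with [87, 82] (different length) produces [2, 87, 82, 6].

[2, 87, 82, 6]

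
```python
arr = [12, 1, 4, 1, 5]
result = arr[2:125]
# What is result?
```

arr has length 5. The slice arr[2:125] selects indices [2, 3, 4] (2->4, 3->1, 4->5), giving [4, 1, 5].

[4, 1, 5]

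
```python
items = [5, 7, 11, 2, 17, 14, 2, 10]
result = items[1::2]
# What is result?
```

items has length 8. The slice items[1::2] selects indices [1, 3, 5, 7] (1->7, 3->2, 5->14, 7->10), giving [7, 2, 14, 10].

[7, 2, 14, 10]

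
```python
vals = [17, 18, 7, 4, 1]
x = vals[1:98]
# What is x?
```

vals has length 5. The slice vals[1:98] selects indices [1, 2, 3, 4] (1->18, 2->7, 3->4, 4->1), giving [18, 7, 4, 1].

[18, 7, 4, 1]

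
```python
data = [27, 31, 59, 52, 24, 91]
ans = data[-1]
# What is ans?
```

data has length 6. Negative index -1 maps to positive index 6 + (-1) = 5. data[5] = 91.

91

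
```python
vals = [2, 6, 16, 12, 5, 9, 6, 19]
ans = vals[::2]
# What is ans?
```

vals has length 8. The slice vals[::2] selects indices [0, 2, 4, 6] (0->2, 2->16, 4->5, 6->6), giving [2, 16, 5, 6].

[2, 16, 5, 6]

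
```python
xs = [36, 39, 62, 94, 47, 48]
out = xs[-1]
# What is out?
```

xs has length 6. Negative index -1 maps to positive index 6 + (-1) = 5. xs[5] = 48.

48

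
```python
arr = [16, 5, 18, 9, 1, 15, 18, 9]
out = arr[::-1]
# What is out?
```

arr has length 8. The slice arr[::-1] selects indices [7, 6, 5, 4, 3, 2, 1, 0] (7->9, 6->18, 5->15, 4->1, 3->9, 2->18, 1->5, 0->16), giving [9, 18, 15, 1, 9, 18, 5, 16].

[9, 18, 15, 1, 9, 18, 5, 16]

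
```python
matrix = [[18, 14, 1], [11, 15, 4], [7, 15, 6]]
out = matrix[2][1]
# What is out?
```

matrix[2] = [7, 15, 6]. Taking column 1 of that row yields 15.

15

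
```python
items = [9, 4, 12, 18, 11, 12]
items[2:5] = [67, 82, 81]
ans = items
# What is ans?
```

items starts as [9, 4, 12, 18, 11, 12] (length 6). The slice items[2:5] covers indices [2, 3, 4] with values [12, 18, 11]. Replacing that slice with [67, 82, 81] (same length) produces [9, 4, 67, 82, 81, 12].

[9, 4, 67, 82, 81, 12]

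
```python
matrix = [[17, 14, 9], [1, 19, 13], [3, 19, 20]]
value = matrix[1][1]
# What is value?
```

matrix[1] = [1, 19, 13]. Taking column 1 of that row yields 19.

19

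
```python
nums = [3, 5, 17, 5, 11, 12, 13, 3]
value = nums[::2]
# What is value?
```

nums has length 8. The slice nums[::2] selects indices [0, 2, 4, 6] (0->3, 2->17, 4->11, 6->13), giving [3, 17, 11, 13].

[3, 17, 11, 13]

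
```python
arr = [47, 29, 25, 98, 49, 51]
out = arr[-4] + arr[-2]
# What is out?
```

arr has length 6. Negative index -4 maps to positive index 6 + (-4) = 2. arr[2] = 25.
arr has length 6. Negative index -2 maps to positive index 6 + (-2) = 4. arr[4] = 49.
Sum: 25 + 49 = 74.

74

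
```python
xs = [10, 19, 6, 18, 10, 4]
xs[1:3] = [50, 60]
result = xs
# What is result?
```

xs starts as [10, 19, 6, 18, 10, 4] (length 6). The slice xs[1:3] covers indices [1, 2] with values [19, 6]. Replacing that slice with [50, 60] (same length) produces [10, 50, 60, 18, 10, 4].

[10, 50, 60, 18, 10, 4]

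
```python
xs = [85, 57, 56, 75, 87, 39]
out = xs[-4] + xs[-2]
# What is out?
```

xs has length 6. Negative index -4 maps to positive index 6 + (-4) = 2. xs[2] = 56.
xs has length 6. Negative index -2 maps to positive index 6 + (-2) = 4. xs[4] = 87.
Sum: 56 + 87 = 143.

143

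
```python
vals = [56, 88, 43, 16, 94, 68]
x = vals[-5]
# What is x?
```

vals has length 6. Negative index -5 maps to positive index 6 + (-5) = 1. vals[1] = 88.

88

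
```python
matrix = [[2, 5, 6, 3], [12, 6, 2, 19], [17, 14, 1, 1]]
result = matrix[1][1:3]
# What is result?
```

matrix[1] = [12, 6, 2, 19]. matrix[1] has length 4. The slice matrix[1][1:3] selects indices [1, 2] (1->6, 2->2), giving [6, 2].

[6, 2]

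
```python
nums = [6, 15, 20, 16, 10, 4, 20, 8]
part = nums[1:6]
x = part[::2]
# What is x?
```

nums has length 8. The slice nums[1:6] selects indices [1, 2, 3, 4, 5] (1->15, 2->20, 3->16, 4->10, 5->4), giving [15, 20, 16, 10, 4]. So part = [15, 20, 16, 10, 4]. part has length 5. The slice part[::2] selects indices [0, 2, 4] (0->15, 2->16, 4->4), giving [15, 16, 4].

[15, 16, 4]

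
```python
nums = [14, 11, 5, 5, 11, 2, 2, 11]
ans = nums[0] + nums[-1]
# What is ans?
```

nums has length 8. nums[0] = 14.
nums has length 8. Negative index -1 maps to positive index 8 + (-1) = 7. nums[7] = 11.
Sum: 14 + 11 = 25.

25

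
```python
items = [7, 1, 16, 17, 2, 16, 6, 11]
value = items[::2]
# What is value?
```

items has length 8. The slice items[::2] selects indices [0, 2, 4, 6] (0->7, 2->16, 4->2, 6->6), giving [7, 16, 2, 6].

[7, 16, 2, 6]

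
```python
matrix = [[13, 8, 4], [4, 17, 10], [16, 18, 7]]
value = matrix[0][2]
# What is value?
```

matrix[0] = [13, 8, 4]. Taking column 2 of that row yields 4.

4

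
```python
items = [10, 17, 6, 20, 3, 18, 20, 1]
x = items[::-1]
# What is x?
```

items has length 8. The slice items[::-1] selects indices [7, 6, 5, 4, 3, 2, 1, 0] (7->1, 6->20, 5->18, 4->3, 3->20, 2->6, 1->17, 0->10), giving [1, 20, 18, 3, 20, 6, 17, 10].

[1, 20, 18, 3, 20, 6, 17, 10]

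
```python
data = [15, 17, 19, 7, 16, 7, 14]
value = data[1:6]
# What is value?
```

data has length 7. The slice data[1:6] selects indices [1, 2, 3, 4, 5] (1->17, 2->19, 3->7, 4->16, 5->7), giving [17, 19, 7, 16, 7].

[17, 19, 7, 16, 7]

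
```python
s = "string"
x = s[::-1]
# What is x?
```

s has length 6. The slice s[::-1] selects indices [5, 4, 3, 2, 1, 0] (5->'g', 4->'n', 3->'i', 2->'r', 1->'t', 0->'s'), giving 'gnirts'.

'gnirts'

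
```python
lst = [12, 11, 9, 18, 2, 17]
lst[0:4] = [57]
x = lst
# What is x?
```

lst starts as [12, 11, 9, 18, 2, 17] (length 6). The slice lst[0:4] covers indices [0, 1, 2, 3] with values [12, 11, 9, 18]. Replacing that slice with [57] (different length) produces [57, 2, 17].

[57, 2, 17]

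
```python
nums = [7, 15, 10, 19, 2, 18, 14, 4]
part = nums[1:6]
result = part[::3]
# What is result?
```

nums has length 8. The slice nums[1:6] selects indices [1, 2, 3, 4, 5] (1->15, 2->10, 3->19, 4->2, 5->18), giving [15, 10, 19, 2, 18]. So part = [15, 10, 19, 2, 18]. part has length 5. The slice part[::3] selects indices [0, 3] (0->15, 3->2), giving [15, 2].

[15, 2]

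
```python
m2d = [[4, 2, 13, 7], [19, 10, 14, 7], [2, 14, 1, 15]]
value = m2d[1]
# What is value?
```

m2d has 3 rows. Row 1 is [19, 10, 14, 7].

[19, 10, 14, 7]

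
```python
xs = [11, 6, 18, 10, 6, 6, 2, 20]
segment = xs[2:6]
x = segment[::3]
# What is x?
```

xs has length 8. The slice xs[2:6] selects indices [2, 3, 4, 5] (2->18, 3->10, 4->6, 5->6), giving [18, 10, 6, 6]. So segment = [18, 10, 6, 6]. segment has length 4. The slice segment[::3] selects indices [0, 3] (0->18, 3->6), giving [18, 6].

[18, 6]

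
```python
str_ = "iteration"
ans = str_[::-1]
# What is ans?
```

str_ has length 9. The slice str_[::-1] selects indices [8, 7, 6, 5, 4, 3, 2, 1, 0] (8->'n', 7->'o', 6->'i', 5->'t', 4->'a', 3->'r', 2->'e', 1->'t', 0->'i'), giving 'noitareti'.

'noitareti'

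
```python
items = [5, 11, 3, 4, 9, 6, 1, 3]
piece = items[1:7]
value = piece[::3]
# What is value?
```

items has length 8. The slice items[1:7] selects indices [1, 2, 3, 4, 5, 6] (1->11, 2->3, 3->4, 4->9, 5->6, 6->1), giving [11, 3, 4, 9, 6, 1]. So piece = [11, 3, 4, 9, 6, 1]. piece has length 6. The slice piece[::3] selects indices [0, 3] (0->11, 3->9), giving [11, 9].

[11, 9]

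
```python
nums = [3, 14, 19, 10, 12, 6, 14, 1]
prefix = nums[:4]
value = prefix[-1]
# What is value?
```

nums has length 8. The slice nums[:4] selects indices [0, 1, 2, 3] (0->3, 1->14, 2->19, 3->10), giving [3, 14, 19, 10]. So prefix = [3, 14, 19, 10]. Then prefix[-1] = 10.

10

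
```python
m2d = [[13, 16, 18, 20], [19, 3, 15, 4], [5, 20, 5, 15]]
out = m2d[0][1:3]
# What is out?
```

m2d[0] = [13, 16, 18, 20]. m2d[0] has length 4. The slice m2d[0][1:3] selects indices [1, 2] (1->16, 2->18), giving [16, 18].

[16, 18]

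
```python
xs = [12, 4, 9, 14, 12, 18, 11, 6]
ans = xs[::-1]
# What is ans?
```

xs has length 8. The slice xs[::-1] selects indices [7, 6, 5, 4, 3, 2, 1, 0] (7->6, 6->11, 5->18, 4->12, 3->14, 2->9, 1->4, 0->12), giving [6, 11, 18, 12, 14, 9, 4, 12].

[6, 11, 18, 12, 14, 9, 4, 12]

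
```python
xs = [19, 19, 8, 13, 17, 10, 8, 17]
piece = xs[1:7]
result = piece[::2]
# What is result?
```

xs has length 8. The slice xs[1:7] selects indices [1, 2, 3, 4, 5, 6] (1->19, 2->8, 3->13, 4->17, 5->10, 6->8), giving [19, 8, 13, 17, 10, 8]. So piece = [19, 8, 13, 17, 10, 8]. piece has length 6. The slice piece[::2] selects indices [0, 2, 4] (0->19, 2->13, 4->10), giving [19, 13, 10].

[19, 13, 10]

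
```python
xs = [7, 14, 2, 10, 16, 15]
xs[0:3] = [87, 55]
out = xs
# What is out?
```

xs starts as [7, 14, 2, 10, 16, 15] (length 6). The slice xs[0:3] covers indices [0, 1, 2] with values [7, 14, 2]. Replacing that slice with [87, 55] (different length) produces [87, 55, 10, 16, 15].

[87, 55, 10, 16, 15]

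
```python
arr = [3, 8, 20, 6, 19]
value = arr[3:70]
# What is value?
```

arr has length 5. The slice arr[3:70] selects indices [3, 4] (3->6, 4->19), giving [6, 19].

[6, 19]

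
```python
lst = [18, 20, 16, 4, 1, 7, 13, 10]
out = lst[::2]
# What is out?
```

lst has length 8. The slice lst[::2] selects indices [0, 2, 4, 6] (0->18, 2->16, 4->1, 6->13), giving [18, 16, 1, 13].

[18, 16, 1, 13]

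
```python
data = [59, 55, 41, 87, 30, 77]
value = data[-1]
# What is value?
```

data has length 6. Negative index -1 maps to positive index 6 + (-1) = 5. data[5] = 77.

77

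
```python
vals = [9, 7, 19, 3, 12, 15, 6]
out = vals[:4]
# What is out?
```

vals has length 7. The slice vals[:4] selects indices [0, 1, 2, 3] (0->9, 1->7, 2->19, 3->3), giving [9, 7, 19, 3].

[9, 7, 19, 3]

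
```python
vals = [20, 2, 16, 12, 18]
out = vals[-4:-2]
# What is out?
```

vals has length 5. The slice vals[-4:-2] selects indices [1, 2] (1->2, 2->16), giving [2, 16].

[2, 16]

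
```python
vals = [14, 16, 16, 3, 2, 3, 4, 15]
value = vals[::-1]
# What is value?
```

vals has length 8. The slice vals[::-1] selects indices [7, 6, 5, 4, 3, 2, 1, 0] (7->15, 6->4, 5->3, 4->2, 3->3, 2->16, 1->16, 0->14), giving [15, 4, 3, 2, 3, 16, 16, 14].

[15, 4, 3, 2, 3, 16, 16, 14]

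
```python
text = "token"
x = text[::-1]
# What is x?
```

text has length 5. The slice text[::-1] selects indices [4, 3, 2, 1, 0] (4->'n', 3->'e', 2->'k', 1->'o', 0->'t'), giving 'nekot'.

'nekot'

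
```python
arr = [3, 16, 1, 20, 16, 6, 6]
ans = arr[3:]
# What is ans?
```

arr has length 7. The slice arr[3:] selects indices [3, 4, 5, 6] (3->20, 4->16, 5->6, 6->6), giving [20, 16, 6, 6].

[20, 16, 6, 6]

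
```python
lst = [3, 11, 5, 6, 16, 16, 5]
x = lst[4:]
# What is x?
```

lst has length 7. The slice lst[4:] selects indices [4, 5, 6] (4->16, 5->16, 6->5), giving [16, 16, 5].

[16, 16, 5]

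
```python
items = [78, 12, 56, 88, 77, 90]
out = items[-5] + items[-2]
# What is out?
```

items has length 6. Negative index -5 maps to positive index 6 + (-5) = 1. items[1] = 12.
items has length 6. Negative index -2 maps to positive index 6 + (-2) = 4. items[4] = 77.
Sum: 12 + 77 = 89.

89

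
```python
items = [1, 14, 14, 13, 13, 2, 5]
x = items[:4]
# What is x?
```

items has length 7. The slice items[:4] selects indices [0, 1, 2, 3] (0->1, 1->14, 2->14, 3->13), giving [1, 14, 14, 13].

[1, 14, 14, 13]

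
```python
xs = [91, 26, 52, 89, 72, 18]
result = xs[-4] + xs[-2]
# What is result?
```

xs has length 6. Negative index -4 maps to positive index 6 + (-4) = 2. xs[2] = 52.
xs has length 6. Negative index -2 maps to positive index 6 + (-2) = 4. xs[4] = 72.
Sum: 52 + 72 = 124.

124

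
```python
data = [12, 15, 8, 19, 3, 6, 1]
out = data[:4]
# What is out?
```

data has length 7. The slice data[:4] selects indices [0, 1, 2, 3] (0->12, 1->15, 2->8, 3->19), giving [12, 15, 8, 19].

[12, 15, 8, 19]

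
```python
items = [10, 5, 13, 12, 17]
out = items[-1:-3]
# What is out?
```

items has length 5. The slice items[-1:-3] resolves to an empty index range, so the result is [].

[]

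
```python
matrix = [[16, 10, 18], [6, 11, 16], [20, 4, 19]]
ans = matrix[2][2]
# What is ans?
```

matrix[2] = [20, 4, 19]. Taking column 2 of that row yields 19.

19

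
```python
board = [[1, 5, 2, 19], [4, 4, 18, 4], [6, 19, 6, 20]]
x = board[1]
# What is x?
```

board has 3 rows. Row 1 is [4, 4, 18, 4].

[4, 4, 18, 4]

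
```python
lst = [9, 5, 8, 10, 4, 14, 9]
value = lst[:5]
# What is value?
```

lst has length 7. The slice lst[:5] selects indices [0, 1, 2, 3, 4] (0->9, 1->5, 2->8, 3->10, 4->4), giving [9, 5, 8, 10, 4].

[9, 5, 8, 10, 4]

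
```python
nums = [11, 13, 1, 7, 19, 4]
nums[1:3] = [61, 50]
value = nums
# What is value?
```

nums starts as [11, 13, 1, 7, 19, 4] (length 6). The slice nums[1:3] covers indices [1, 2] with values [13, 1]. Replacing that slice with [61, 50] (same length) produces [11, 61, 50, 7, 19, 4].

[11, 61, 50, 7, 19, 4]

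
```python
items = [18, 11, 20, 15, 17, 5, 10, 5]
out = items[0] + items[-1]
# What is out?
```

items has length 8. items[0] = 18.
items has length 8. Negative index -1 maps to positive index 8 + (-1) = 7. items[7] = 5.
Sum: 18 + 5 = 23.

23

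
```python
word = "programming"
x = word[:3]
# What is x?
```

word has length 11. The slice word[:3] selects indices [0, 1, 2] (0->'p', 1->'r', 2->'o'), giving 'pro'.

'pro'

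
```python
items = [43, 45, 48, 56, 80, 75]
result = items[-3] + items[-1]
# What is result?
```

items has length 6. Negative index -3 maps to positive index 6 + (-3) = 3. items[3] = 56.
items has length 6. Negative index -1 maps to positive index 6 + (-1) = 5. items[5] = 75.
Sum: 56 + 75 = 131.

131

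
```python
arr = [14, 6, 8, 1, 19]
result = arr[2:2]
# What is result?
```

arr has length 5. The slice arr[2:2] resolves to an empty index range, so the result is [].

[]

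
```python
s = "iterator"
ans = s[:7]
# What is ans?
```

s has length 8. The slice s[:7] selects indices [0, 1, 2, 3, 4, 5, 6] (0->'i', 1->'t', 2->'e', 3->'r', 4->'a', 5->'t', 6->'o'), giving 'iterato'.

'iterato'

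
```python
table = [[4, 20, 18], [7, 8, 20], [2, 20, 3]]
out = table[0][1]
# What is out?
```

table[0] = [4, 20, 18]. Taking column 1 of that row yields 20.

20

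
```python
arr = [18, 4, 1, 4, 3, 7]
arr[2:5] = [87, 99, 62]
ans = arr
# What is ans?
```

arr starts as [18, 4, 1, 4, 3, 7] (length 6). The slice arr[2:5] covers indices [2, 3, 4] with values [1, 4, 3]. Replacing that slice with [87, 99, 62] (same length) produces [18, 4, 87, 99, 62, 7].

[18, 4, 87, 99, 62, 7]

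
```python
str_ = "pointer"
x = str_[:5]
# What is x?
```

str_ has length 7. The slice str_[:5] selects indices [0, 1, 2, 3, 4] (0->'p', 1->'o', 2->'i', 3->'n', 4->'t'), giving 'point'.

'point'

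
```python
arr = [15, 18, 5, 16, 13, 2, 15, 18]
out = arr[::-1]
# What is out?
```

arr has length 8. The slice arr[::-1] selects indices [7, 6, 5, 4, 3, 2, 1, 0] (7->18, 6->15, 5->2, 4->13, 3->16, 2->5, 1->18, 0->15), giving [18, 15, 2, 13, 16, 5, 18, 15].

[18, 15, 2, 13, 16, 5, 18, 15]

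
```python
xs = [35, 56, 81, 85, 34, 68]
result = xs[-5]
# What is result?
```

xs has length 6. Negative index -5 maps to positive index 6 + (-5) = 1. xs[1] = 56.

56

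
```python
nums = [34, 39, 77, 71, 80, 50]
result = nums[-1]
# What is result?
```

nums has length 6. Negative index -1 maps to positive index 6 + (-1) = 5. nums[5] = 50.

50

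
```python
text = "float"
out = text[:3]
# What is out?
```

text has length 5. The slice text[:3] selects indices [0, 1, 2] (0->'f', 1->'l', 2->'o'), giving 'flo'.

'flo'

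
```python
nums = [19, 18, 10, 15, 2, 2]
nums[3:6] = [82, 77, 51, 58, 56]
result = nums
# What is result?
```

nums starts as [19, 18, 10, 15, 2, 2] (length 6). The slice nums[3:6] covers indices [3, 4, 5] with values [15, 2, 2]. Replacing that slice with [82, 77, 51, 58, 56] (different length) produces [19, 18, 10, 82, 77, 51, 58, 56].

[19, 18, 10, 82, 77, 51, 58, 56]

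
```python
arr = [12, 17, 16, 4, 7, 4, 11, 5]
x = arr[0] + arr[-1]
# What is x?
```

arr has length 8. arr[0] = 12.
arr has length 8. Negative index -1 maps to positive index 8 + (-1) = 7. arr[7] = 5.
Sum: 12 + 5 = 17.

17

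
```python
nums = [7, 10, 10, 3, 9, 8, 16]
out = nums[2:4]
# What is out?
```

nums has length 7. The slice nums[2:4] selects indices [2, 3] (2->10, 3->3), giving [10, 3].

[10, 3]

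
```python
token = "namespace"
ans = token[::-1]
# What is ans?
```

token has length 9. The slice token[::-1] selects indices [8, 7, 6, 5, 4, 3, 2, 1, 0] (8->'e', 7->'c', 6->'a', 5->'p', 4->'s', 3->'e', 2->'m', 1->'a', 0->'n'), giving 'ecapseman'.

'ecapseman'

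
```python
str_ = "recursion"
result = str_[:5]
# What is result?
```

str_ has length 9. The slice str_[:5] selects indices [0, 1, 2, 3, 4] (0->'r', 1->'e', 2->'c', 3->'u', 4->'r'), giving 'recur'.

'recur'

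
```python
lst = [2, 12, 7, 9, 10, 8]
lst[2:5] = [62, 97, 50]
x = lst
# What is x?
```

lst starts as [2, 12, 7, 9, 10, 8] (length 6). The slice lst[2:5] covers indices [2, 3, 4] with values [7, 9, 10]. Replacing that slice with [62, 97, 50] (same length) produces [2, 12, 62, 97, 50, 8].

[2, 12, 62, 97, 50, 8]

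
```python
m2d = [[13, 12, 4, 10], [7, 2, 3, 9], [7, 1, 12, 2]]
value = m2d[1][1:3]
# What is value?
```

m2d[1] = [7, 2, 3, 9]. m2d[1] has length 4. The slice m2d[1][1:3] selects indices [1, 2] (1->2, 2->3), giving [2, 3].

[2, 3]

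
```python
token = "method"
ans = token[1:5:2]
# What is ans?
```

token has length 6. The slice token[1:5:2] selects indices [1, 3] (1->'e', 3->'h'), giving 'eh'.

'eh'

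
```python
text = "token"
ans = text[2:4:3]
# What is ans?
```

text has length 5. The slice text[2:4:3] selects indices [2] (2->'k'), giving 'k'.

'k'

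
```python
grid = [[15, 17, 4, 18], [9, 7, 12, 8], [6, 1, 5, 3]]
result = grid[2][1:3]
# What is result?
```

grid[2] = [6, 1, 5, 3]. grid[2] has length 4. The slice grid[2][1:3] selects indices [1, 2] (1->1, 2->5), giving [1, 5].

[1, 5]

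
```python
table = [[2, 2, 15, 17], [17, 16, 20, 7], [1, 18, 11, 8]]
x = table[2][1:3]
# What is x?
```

table[2] = [1, 18, 11, 8]. table[2] has length 4. The slice table[2][1:3] selects indices [1, 2] (1->18, 2->11), giving [18, 11].

[18, 11]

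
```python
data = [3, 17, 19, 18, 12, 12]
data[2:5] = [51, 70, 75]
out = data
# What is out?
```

data starts as [3, 17, 19, 18, 12, 12] (length 6). The slice data[2:5] covers indices [2, 3, 4] with values [19, 18, 12]. Replacing that slice with [51, 70, 75] (same length) produces [3, 17, 51, 70, 75, 12].

[3, 17, 51, 70, 75, 12]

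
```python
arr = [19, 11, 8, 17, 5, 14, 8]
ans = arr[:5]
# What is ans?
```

arr has length 7. The slice arr[:5] selects indices [0, 1, 2, 3, 4] (0->19, 1->11, 2->8, 3->17, 4->5), giving [19, 11, 8, 17, 5].

[19, 11, 8, 17, 5]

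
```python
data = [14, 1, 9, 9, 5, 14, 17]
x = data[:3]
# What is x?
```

data has length 7. The slice data[:3] selects indices [0, 1, 2] (0->14, 1->1, 2->9), giving [14, 1, 9].

[14, 1, 9]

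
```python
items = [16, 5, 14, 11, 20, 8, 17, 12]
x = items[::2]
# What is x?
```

items has length 8. The slice items[::2] selects indices [0, 2, 4, 6] (0->16, 2->14, 4->20, 6->17), giving [16, 14, 20, 17].

[16, 14, 20, 17]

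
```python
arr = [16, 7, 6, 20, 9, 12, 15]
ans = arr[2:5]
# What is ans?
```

arr has length 7. The slice arr[2:5] selects indices [2, 3, 4] (2->6, 3->20, 4->9), giving [6, 20, 9].

[6, 20, 9]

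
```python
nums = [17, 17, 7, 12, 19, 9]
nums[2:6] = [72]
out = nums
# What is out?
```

nums starts as [17, 17, 7, 12, 19, 9] (length 6). The slice nums[2:6] covers indices [2, 3, 4, 5] with values [7, 12, 19, 9]. Replacing that slice with [72] (different length) produces [17, 17, 72].

[17, 17, 72]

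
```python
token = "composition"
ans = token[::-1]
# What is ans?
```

token has length 11. The slice token[::-1] selects indices [10, 9, 8, 7, 6, 5, 4, 3, 2, 1, 0] (10->'n', 9->'o', 8->'i', 7->'t', 6->'i', 5->'s', 4->'o', 3->'p', 2->'m', 1->'o', 0->'c'), giving 'noitisopmoc'.

'noitisopmoc'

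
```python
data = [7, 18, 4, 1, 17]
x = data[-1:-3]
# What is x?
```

data has length 5. The slice data[-1:-3] resolves to an empty index range, so the result is [].

[]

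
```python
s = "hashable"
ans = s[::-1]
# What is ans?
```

s has length 8. The slice s[::-1] selects indices [7, 6, 5, 4, 3, 2, 1, 0] (7->'e', 6->'l', 5->'b', 4->'a', 3->'h', 2->'s', 1->'a', 0->'h'), giving 'elbahsah'.

'elbahsah'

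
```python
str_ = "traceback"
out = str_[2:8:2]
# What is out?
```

str_ has length 9. The slice str_[2:8:2] selects indices [2, 4, 6] (2->'a', 4->'e', 6->'a'), giving 'aea'.

'aea'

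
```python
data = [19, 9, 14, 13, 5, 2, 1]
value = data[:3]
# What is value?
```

data has length 7. The slice data[:3] selects indices [0, 1, 2] (0->19, 1->9, 2->14), giving [19, 9, 14].

[19, 9, 14]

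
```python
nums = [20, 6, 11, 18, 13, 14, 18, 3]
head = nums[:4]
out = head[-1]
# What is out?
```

nums has length 8. The slice nums[:4] selects indices [0, 1, 2, 3] (0->20, 1->6, 2->11, 3->18), giving [20, 6, 11, 18]. So head = [20, 6, 11, 18]. Then head[-1] = 18.

18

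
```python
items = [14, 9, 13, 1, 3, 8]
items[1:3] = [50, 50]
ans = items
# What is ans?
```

items starts as [14, 9, 13, 1, 3, 8] (length 6). The slice items[1:3] covers indices [1, 2] with values [9, 13]. Replacing that slice with [50, 50] (same length) produces [14, 50, 50, 1, 3, 8].

[14, 50, 50, 1, 3, 8]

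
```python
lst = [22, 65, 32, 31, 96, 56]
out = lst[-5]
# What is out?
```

lst has length 6. Negative index -5 maps to positive index 6 + (-5) = 1. lst[1] = 65.

65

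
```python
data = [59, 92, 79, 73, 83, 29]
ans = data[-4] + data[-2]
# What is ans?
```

data has length 6. Negative index -4 maps to positive index 6 + (-4) = 2. data[2] = 79.
data has length 6. Negative index -2 maps to positive index 6 + (-2) = 4. data[4] = 83.
Sum: 79 + 83 = 162.

162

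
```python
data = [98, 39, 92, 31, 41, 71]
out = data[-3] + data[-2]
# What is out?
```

data has length 6. Negative index -3 maps to positive index 6 + (-3) = 3. data[3] = 31.
data has length 6. Negative index -2 maps to positive index 6 + (-2) = 4. data[4] = 41.
Sum: 31 + 41 = 72.

72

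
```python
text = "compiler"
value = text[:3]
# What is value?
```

text has length 8. The slice text[:3] selects indices [0, 1, 2] (0->'c', 1->'o', 2->'m'), giving 'com'.

'com'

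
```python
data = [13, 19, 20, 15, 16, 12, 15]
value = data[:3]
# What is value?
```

data has length 7. The slice data[:3] selects indices [0, 1, 2] (0->13, 1->19, 2->20), giving [13, 19, 20].

[13, 19, 20]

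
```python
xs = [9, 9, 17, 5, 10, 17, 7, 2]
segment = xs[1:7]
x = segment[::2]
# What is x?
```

xs has length 8. The slice xs[1:7] selects indices [1, 2, 3, 4, 5, 6] (1->9, 2->17, 3->5, 4->10, 5->17, 6->7), giving [9, 17, 5, 10, 17, 7]. So segment = [9, 17, 5, 10, 17, 7]. segment has length 6. The slice segment[::2] selects indices [0, 2, 4] (0->9, 2->5, 4->17), giving [9, 5, 17].

[9, 5, 17]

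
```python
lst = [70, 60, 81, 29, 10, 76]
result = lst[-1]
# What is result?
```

lst has length 6. Negative index -1 maps to positive index 6 + (-1) = 5. lst[5] = 76.

76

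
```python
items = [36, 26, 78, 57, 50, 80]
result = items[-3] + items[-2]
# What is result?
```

items has length 6. Negative index -3 maps to positive index 6 + (-3) = 3. items[3] = 57.
items has length 6. Negative index -2 maps to positive index 6 + (-2) = 4. items[4] = 50.
Sum: 57 + 50 = 107.

107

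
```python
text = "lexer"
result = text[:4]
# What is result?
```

text has length 5. The slice text[:4] selects indices [0, 1, 2, 3] (0->'l', 1->'e', 2->'x', 3->'e'), giving 'lexe'.

'lexe'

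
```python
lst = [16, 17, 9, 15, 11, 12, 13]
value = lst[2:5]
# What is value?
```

lst has length 7. The slice lst[2:5] selects indices [2, 3, 4] (2->9, 3->15, 4->11), giving [9, 15, 11].

[9, 15, 11]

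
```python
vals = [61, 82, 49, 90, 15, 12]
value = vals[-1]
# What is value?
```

vals has length 6. Negative index -1 maps to positive index 6 + (-1) = 5. vals[5] = 12.

12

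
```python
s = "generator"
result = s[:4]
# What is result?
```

s has length 9. The slice s[:4] selects indices [0, 1, 2, 3] (0->'g', 1->'e', 2->'n', 3->'e'), giving 'gene'.

'gene'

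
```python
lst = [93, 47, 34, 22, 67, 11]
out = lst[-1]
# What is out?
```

lst has length 6. Negative index -1 maps to positive index 6 + (-1) = 5. lst[5] = 11.

11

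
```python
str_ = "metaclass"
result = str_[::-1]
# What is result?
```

str_ has length 9. The slice str_[::-1] selects indices [8, 7, 6, 5, 4, 3, 2, 1, 0] (8->'s', 7->'s', 6->'a', 5->'l', 4->'c', 3->'a', 2->'t', 1->'e', 0->'m'), giving 'ssalcatem'.

'ssalcatem'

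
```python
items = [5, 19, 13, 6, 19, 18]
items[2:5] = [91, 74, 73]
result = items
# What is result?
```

items starts as [5, 19, 13, 6, 19, 18] (length 6). The slice items[2:5] covers indices [2, 3, 4] with values [13, 6, 19]. Replacing that slice with [91, 74, 73] (same length) produces [5, 19, 91, 74, 73, 18].

[5, 19, 91, 74, 73, 18]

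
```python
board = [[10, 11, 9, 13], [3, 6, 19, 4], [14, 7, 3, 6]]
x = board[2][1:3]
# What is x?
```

board[2] = [14, 7, 3, 6]. board[2] has length 4. The slice board[2][1:3] selects indices [1, 2] (1->7, 2->3), giving [7, 3].

[7, 3]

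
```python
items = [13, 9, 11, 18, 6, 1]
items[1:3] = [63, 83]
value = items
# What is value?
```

items starts as [13, 9, 11, 18, 6, 1] (length 6). The slice items[1:3] covers indices [1, 2] with values [9, 11]. Replacing that slice with [63, 83] (same length) produces [13, 63, 83, 18, 6, 1].

[13, 63, 83, 18, 6, 1]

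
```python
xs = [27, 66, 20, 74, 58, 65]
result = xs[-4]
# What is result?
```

xs has length 6. Negative index -4 maps to positive index 6 + (-4) = 2. xs[2] = 20.

20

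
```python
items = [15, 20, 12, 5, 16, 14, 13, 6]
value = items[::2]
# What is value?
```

items has length 8. The slice items[::2] selects indices [0, 2, 4, 6] (0->15, 2->12, 4->16, 6->13), giving [15, 12, 16, 13].

[15, 12, 16, 13]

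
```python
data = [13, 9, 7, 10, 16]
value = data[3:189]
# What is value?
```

data has length 5. The slice data[3:189] selects indices [3, 4] (3->10, 4->16), giving [10, 16].

[10, 16]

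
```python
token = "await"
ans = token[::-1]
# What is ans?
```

token has length 5. The slice token[::-1] selects indices [4, 3, 2, 1, 0] (4->'t', 3->'i', 2->'a', 1->'w', 0->'a'), giving 'tiawa'.

'tiawa'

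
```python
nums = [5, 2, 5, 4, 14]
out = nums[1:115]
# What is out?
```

nums has length 5. The slice nums[1:115] selects indices [1, 2, 3, 4] (1->2, 2->5, 3->4, 4->14), giving [2, 5, 4, 14].

[2, 5, 4, 14]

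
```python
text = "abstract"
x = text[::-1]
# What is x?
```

text has length 8. The slice text[::-1] selects indices [7, 6, 5, 4, 3, 2, 1, 0] (7->'t', 6->'c', 5->'a', 4->'r', 3->'t', 2->'s', 1->'b', 0->'a'), giving 'tcartsba'.

'tcartsba'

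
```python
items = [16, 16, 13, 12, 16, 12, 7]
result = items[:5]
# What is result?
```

items has length 7. The slice items[:5] selects indices [0, 1, 2, 3, 4] (0->16, 1->16, 2->13, 3->12, 4->16), giving [16, 16, 13, 12, 16].

[16, 16, 13, 12, 16]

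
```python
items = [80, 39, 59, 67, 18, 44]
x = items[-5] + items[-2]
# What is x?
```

items has length 6. Negative index -5 maps to positive index 6 + (-5) = 1. items[1] = 39.
items has length 6. Negative index -2 maps to positive index 6 + (-2) = 4. items[4] = 18.
Sum: 39 + 18 = 57.

57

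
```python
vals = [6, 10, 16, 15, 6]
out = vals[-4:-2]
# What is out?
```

vals has length 5. The slice vals[-4:-2] selects indices [1, 2] (1->10, 2->16), giving [10, 16].

[10, 16]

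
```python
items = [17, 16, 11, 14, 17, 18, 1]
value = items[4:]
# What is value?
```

items has length 7. The slice items[4:] selects indices [4, 5, 6] (4->17, 5->18, 6->1), giving [17, 18, 1].

[17, 18, 1]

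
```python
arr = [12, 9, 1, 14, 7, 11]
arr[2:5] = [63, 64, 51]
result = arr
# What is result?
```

arr starts as [12, 9, 1, 14, 7, 11] (length 6). The slice arr[2:5] covers indices [2, 3, 4] with values [1, 14, 7]. Replacing that slice with [63, 64, 51] (same length) produces [12, 9, 63, 64, 51, 11].

[12, 9, 63, 64, 51, 11]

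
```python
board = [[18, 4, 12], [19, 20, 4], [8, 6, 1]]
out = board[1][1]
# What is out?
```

board[1] = [19, 20, 4]. Taking column 1 of that row yields 20.

20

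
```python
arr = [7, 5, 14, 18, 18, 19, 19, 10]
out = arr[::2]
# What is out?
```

arr has length 8. The slice arr[::2] selects indices [0, 2, 4, 6] (0->7, 2->14, 4->18, 6->19), giving [7, 14, 18, 19].

[7, 14, 18, 19]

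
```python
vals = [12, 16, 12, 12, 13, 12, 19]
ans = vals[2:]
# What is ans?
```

vals has length 7. The slice vals[2:] selects indices [2, 3, 4, 5, 6] (2->12, 3->12, 4->13, 5->12, 6->19), giving [12, 12, 13, 12, 19].

[12, 12, 13, 12, 19]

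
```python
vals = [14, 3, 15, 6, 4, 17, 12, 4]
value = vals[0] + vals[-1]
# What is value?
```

vals has length 8. vals[0] = 14.
vals has length 8. Negative index -1 maps to positive index 8 + (-1) = 7. vals[7] = 4.
Sum: 14 + 4 = 18.

18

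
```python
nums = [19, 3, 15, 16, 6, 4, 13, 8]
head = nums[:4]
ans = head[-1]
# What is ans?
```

nums has length 8. The slice nums[:4] selects indices [0, 1, 2, 3] (0->19, 1->3, 2->15, 3->16), giving [19, 3, 15, 16]. So head = [19, 3, 15, 16]. Then head[-1] = 16.

16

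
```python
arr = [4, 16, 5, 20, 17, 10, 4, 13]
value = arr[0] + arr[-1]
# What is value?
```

arr has length 8. arr[0] = 4.
arr has length 8. Negative index -1 maps to positive index 8 + (-1) = 7. arr[7] = 13.
Sum: 4 + 13 = 17.

17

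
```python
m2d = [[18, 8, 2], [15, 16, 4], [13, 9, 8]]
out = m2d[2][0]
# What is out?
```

m2d[2] = [13, 9, 8]. Taking column 0 of that row yields 13.

13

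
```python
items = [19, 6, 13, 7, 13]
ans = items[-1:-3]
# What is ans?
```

items has length 5. The slice items[-1:-3] resolves to an empty index range, so the result is [].

[]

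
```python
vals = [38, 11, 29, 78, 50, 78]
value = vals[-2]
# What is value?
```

vals has length 6. Negative index -2 maps to positive index 6 + (-2) = 4. vals[4] = 50.

50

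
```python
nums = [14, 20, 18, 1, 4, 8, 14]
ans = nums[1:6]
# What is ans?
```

nums has length 7. The slice nums[1:6] selects indices [1, 2, 3, 4, 5] (1->20, 2->18, 3->1, 4->4, 5->8), giving [20, 18, 1, 4, 8].

[20, 18, 1, 4, 8]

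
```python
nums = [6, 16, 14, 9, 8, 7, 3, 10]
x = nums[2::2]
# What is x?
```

nums has length 8. The slice nums[2::2] selects indices [2, 4, 6] (2->14, 4->8, 6->3), giving [14, 8, 3].

[14, 8, 3]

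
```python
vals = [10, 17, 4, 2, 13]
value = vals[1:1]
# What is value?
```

vals has length 5. The slice vals[1:1] resolves to an empty index range, so the result is [].

[]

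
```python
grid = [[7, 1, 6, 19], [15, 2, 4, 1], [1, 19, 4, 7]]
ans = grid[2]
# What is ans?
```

grid has 3 rows. Row 2 is [1, 19, 4, 7].

[1, 19, 4, 7]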